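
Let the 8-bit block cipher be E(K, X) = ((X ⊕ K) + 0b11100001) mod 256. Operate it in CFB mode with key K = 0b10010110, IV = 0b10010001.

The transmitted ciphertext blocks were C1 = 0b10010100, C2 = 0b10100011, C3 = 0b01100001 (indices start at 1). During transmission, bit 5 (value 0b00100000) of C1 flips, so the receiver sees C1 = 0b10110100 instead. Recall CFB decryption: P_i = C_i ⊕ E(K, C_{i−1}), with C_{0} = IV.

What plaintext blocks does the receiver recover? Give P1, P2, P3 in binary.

P1 = 0b01011100, P2 = 0b10100000, P3 = 0b01110111

Only C1 changed, to 0b10110100. In CFB, a change in C_i flips the same bit in P_i and garbles P_{i+1}. Decrypting the received ciphertext:
P1: E(K, 0b10010001) = 0b11101000; 0b10110100 ⊕ 0b11101000 = 0b01011100.
P2: E(K, 0b10110100) = 0b00000011; 0b10100011 ⊕ 0b00000011 = 0b10100000.
P3: E(K, 0b10100011) = 0b00010110; 0b01100001 ⊕ 0b00010110 = 0b01110111.
Blocks that differ from the original plaintext: P1, P2.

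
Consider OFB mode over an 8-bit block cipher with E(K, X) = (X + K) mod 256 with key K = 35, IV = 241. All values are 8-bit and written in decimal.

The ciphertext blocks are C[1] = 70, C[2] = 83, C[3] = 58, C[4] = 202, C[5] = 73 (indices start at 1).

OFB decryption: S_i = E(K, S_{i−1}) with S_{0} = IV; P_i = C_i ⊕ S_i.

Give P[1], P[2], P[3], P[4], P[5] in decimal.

P[1] = 82, P[2] = 100, P[3] = 96, P[4] = 183, P[5] = 233

P[1]: S = E(K, 241) = 20; 70 ⊕ 20 = 82.
P[2]: S = E(K, 20) = 55; 83 ⊕ 55 = 100.
P[3]: S = E(K, 55) = 90; 58 ⊕ 90 = 96.
P[4]: S = E(K, 90) = 125; 202 ⊕ 125 = 183.
P[5]: S = E(K, 125) = 160; 73 ⊕ 160 = 233.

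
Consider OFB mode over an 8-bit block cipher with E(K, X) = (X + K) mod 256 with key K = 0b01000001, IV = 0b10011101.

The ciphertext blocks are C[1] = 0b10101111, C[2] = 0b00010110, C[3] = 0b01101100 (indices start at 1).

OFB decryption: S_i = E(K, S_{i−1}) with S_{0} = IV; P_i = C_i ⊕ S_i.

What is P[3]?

P[1]: S = E(K, 0b10011101) = 0b11011110; 0b10101111 ⊕ 0b11011110 = 0b01110001.
P[2]: S = E(K, 0b11011110) = 0b00011111; 0b00010110 ⊕ 0b00011111 = 0b00001001.
P[3]: S = E(K, 0b00011111) = 0b01100000; 0b01101100 ⊕ 0b01100000 = 0b00001100.

P[3] = 0b00001100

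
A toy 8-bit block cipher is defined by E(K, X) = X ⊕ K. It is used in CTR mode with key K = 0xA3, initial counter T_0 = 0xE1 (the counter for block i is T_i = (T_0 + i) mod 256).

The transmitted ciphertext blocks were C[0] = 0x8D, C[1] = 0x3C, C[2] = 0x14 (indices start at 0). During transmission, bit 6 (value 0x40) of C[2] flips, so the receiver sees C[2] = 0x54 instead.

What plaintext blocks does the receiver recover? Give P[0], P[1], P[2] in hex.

CTR decryption: S_i = E(K, T_i) where T_i is the counter for block i; P_i = C_i ⊕ S_i.
Only C[2] changed, to 0x54. In CTR, a change in C_i flips the same bit in P_i only; the keystream is unaffected. Decrypting the received ciphertext:
P[0]: T = 0xE1, S = E(K, T) = 0x42; 0x8D ⊕ 0x42 = 0xCF.
P[1]: T = 0xE2, S = E(K, T) = 0x41; 0x3C ⊕ 0x41 = 0x7D.
P[2]: T = 0xE3, S = E(K, T) = 0x40; 0x54 ⊕ 0x40 = 0x14.
Blocks that differ from the original plaintext: P[2].

P[0] = 0xCF, P[1] = 0x7D, P[2] = 0x14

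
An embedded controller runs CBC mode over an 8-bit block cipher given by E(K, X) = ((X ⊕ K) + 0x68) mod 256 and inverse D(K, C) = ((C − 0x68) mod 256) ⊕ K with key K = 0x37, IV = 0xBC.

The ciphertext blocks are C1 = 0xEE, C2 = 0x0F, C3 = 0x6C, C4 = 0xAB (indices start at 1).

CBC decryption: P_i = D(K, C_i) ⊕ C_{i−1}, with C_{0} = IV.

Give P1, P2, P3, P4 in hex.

P1: D(K, 0xEE) = 0xB1; 0xB1 ⊕ 0xBC = 0x0D.
P2: D(K, 0x0F) = 0x90; 0x90 ⊕ 0xEE = 0x7E.
P3: D(K, 0x6C) = 0x33; 0x33 ⊕ 0x0F = 0x3C.
P4: D(K, 0xAB) = 0x74; 0x74 ⊕ 0x6C = 0x18.

P1 = 0x0D, P2 = 0x7E, P3 = 0x3C, P4 = 0x18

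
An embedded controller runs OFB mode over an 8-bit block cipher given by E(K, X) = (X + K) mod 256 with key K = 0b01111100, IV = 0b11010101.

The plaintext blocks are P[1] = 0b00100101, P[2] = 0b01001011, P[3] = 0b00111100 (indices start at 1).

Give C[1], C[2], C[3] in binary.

C[1] = 0b01110100, C[2] = 0b10000110, C[3] = 0b01110101

OFB encryption: S_i = E(K, S_{i−1}) with S_{0} = IV; C_i = P_i ⊕ S_i.
C[1]: S = E(K, 0b11010101) = 0b01010001; 0b00100101 ⊕ 0b01010001 = 0b01110100.
C[2]: S = E(K, 0b01010001) = 0b11001101; 0b01001011 ⊕ 0b11001101 = 0b10000110.
C[3]: S = E(K, 0b11001101) = 0b01001001; 0b00111100 ⊕ 0b01001001 = 0b01110101.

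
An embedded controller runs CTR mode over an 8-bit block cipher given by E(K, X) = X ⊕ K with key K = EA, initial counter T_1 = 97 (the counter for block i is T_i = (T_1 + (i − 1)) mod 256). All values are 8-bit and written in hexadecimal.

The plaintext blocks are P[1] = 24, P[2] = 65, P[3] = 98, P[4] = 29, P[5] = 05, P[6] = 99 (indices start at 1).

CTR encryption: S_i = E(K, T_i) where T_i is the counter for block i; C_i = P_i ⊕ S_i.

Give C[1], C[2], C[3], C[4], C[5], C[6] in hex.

C[1] = 59, C[2] = 17, C[3] = EB, C[4] = 59, C[5] = 74, C[6] = EF

C[1]: T = 97, S = E(K, T) = 7D; 24 ⊕ 7D = 59.
C[2]: T = 98, S = E(K, T) = 72; 65 ⊕ 72 = 17.
C[3]: T = 99, S = E(K, T) = 73; 98 ⊕ 73 = EB.
C[4]: T = 9A, S = E(K, T) = 70; 29 ⊕ 70 = 59.
C[5]: T = 9B, S = E(K, T) = 71; 05 ⊕ 71 = 74.
C[6]: T = 9C, S = E(K, T) = 76; 99 ⊕ 76 = EF.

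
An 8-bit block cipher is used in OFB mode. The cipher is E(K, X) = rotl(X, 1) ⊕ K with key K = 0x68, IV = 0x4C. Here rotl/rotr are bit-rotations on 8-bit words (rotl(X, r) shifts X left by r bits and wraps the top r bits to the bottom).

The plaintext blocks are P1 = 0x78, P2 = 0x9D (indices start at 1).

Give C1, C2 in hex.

C1 = 0x88, C2 = 0x14

OFB encryption: S_i = E(K, S_{i−1}) with S_{0} = IV; C_i = P_i ⊕ S_i.
C1: S = E(K, 0x4C) = 0xF0; 0x78 ⊕ 0xF0 = 0x88.
C2: S = E(K, 0xF0) = 0x89; 0x9D ⊕ 0x89 = 0x14.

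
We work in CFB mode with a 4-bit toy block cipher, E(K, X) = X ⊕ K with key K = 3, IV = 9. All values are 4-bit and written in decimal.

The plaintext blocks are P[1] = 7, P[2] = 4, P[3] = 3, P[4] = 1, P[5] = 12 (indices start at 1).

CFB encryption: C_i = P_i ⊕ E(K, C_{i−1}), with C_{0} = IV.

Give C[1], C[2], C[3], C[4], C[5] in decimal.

C[1] = 13, C[2] = 10, C[3] = 10, C[4] = 8, C[5] = 7

C[1]: E(K, 9) = 10; 7 ⊕ 10 = 13.
C[2]: E(K, 13) = 14; 4 ⊕ 14 = 10.
C[3]: E(K, 10) = 9; 3 ⊕ 9 = 10.
C[4]: E(K, 10) = 9; 1 ⊕ 9 = 8.
C[5]: E(K, 8) = 11; 12 ⊕ 11 = 7.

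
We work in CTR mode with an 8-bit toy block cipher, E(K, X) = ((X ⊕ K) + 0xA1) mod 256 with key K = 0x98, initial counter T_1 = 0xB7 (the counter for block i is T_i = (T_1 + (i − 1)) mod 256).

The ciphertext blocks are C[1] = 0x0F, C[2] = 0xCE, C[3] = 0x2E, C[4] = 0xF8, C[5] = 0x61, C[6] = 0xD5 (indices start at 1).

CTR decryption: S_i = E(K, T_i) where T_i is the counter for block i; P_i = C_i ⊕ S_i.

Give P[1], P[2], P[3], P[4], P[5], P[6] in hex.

P[1]: T = 0xB7, S = E(K, T) = 0xD0; 0x0F ⊕ 0xD0 = 0xDF.
P[2]: T = 0xB8, S = E(K, T) = 0xC1; 0xCE ⊕ 0xC1 = 0x0F.
P[3]: T = 0xB9, S = E(K, T) = 0xC2; 0x2E ⊕ 0xC2 = 0xEC.
P[4]: T = 0xBA, S = E(K, T) = 0xC3; 0xF8 ⊕ 0xC3 = 0x3B.
P[5]: T = 0xBB, S = E(K, T) = 0xC4; 0x61 ⊕ 0xC4 = 0xA5.
P[6]: T = 0xBC, S = E(K, T) = 0xC5; 0xD5 ⊕ 0xC5 = 0x10.

P[1] = 0xDF, P[2] = 0x0F, P[3] = 0xEC, P[4] = 0x3B, P[5] = 0xA5, P[6] = 0x10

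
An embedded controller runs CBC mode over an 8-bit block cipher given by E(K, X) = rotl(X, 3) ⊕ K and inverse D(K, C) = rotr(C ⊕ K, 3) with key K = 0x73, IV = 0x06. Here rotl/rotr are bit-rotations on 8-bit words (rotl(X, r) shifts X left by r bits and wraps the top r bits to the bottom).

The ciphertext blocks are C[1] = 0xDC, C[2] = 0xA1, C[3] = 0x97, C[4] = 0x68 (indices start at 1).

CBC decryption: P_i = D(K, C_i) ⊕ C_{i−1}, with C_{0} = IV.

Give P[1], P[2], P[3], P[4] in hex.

P[1] = 0xF3, P[2] = 0x86, P[3] = 0x3D, P[4] = 0xF4

P[1]: D(K, 0xDC) = 0xF5; 0xF5 ⊕ 0x06 = 0xF3.
P[2]: D(K, 0xA1) = 0x5A; 0x5A ⊕ 0xDC = 0x86.
P[3]: D(K, 0x97) = 0x9C; 0x9C ⊕ 0xA1 = 0x3D.
P[4]: D(K, 0x68) = 0x63; 0x63 ⊕ 0x97 = 0xF4.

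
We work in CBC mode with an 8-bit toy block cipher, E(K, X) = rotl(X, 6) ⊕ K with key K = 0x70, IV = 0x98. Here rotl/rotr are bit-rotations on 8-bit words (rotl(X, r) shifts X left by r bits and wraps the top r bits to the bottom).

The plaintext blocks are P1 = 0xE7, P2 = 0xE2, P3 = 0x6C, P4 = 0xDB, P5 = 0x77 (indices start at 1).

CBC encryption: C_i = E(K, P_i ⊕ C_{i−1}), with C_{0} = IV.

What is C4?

C1: P1 ⊕ 0x98 = 0x7F; E(K, 0x7F) = 0xAF.
C2: P2 ⊕ 0xAF = 0x4D; E(K, 0x4D) = 0x23.
C3: P3 ⊕ 0x23 = 0x4F; E(K, 0x4F) = 0xA3.
C4: P4 ⊕ 0xA3 = 0x78; E(K, 0x78) = 0x6E.

C4 = 0x6E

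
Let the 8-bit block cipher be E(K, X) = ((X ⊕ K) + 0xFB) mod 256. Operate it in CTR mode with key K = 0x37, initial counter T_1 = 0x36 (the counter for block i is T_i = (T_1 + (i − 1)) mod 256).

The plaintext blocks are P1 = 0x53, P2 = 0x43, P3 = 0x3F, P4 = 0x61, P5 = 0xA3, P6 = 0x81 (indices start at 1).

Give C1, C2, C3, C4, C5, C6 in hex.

CTR encryption: S_i = E(K, T_i) where T_i is the counter for block i; C_i = P_i ⊕ S_i.
C1: T = 0x36, S = E(K, T) = 0xFC; 0x53 ⊕ 0xFC = 0xAF.
C2: T = 0x37, S = E(K, T) = 0xFB; 0x43 ⊕ 0xFB = 0xB8.
C3: T = 0x38, S = E(K, T) = 0x0A; 0x3F ⊕ 0x0A = 0x35.
C4: T = 0x39, S = E(K, T) = 0x09; 0x61 ⊕ 0x09 = 0x68.
C5: T = 0x3A, S = E(K, T) = 0x08; 0xA3 ⊕ 0x08 = 0xAB.
C6: T = 0x3B, S = E(K, T) = 0x07; 0x81 ⊕ 0x07 = 0x86.

C1 = 0xAF, C2 = 0xB8, C3 = 0x35, C4 = 0x68, C5 = 0xAB, C6 = 0x86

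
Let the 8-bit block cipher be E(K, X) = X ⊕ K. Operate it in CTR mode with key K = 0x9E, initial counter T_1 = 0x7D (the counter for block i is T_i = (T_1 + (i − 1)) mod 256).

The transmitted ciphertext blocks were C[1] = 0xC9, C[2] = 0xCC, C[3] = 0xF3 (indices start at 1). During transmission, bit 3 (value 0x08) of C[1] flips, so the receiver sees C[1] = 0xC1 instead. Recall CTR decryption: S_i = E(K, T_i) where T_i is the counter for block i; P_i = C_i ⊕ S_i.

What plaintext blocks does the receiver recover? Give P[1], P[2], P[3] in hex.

P[1] = 0x22, P[2] = 0x2C, P[3] = 0x12

Only C[1] changed, to 0xC1. In CTR, a change in C_i flips the same bit in P_i only; the keystream is unaffected. Decrypting the received ciphertext:
P[1]: T = 0x7D, S = E(K, T) = 0xE3; 0xC1 ⊕ 0xE3 = 0x22.
P[2]: T = 0x7E, S = E(K, T) = 0xE0; 0xCC ⊕ 0xE0 = 0x2C.
P[3]: T = 0x7F, S = E(K, T) = 0xE1; 0xF3 ⊕ 0xE1 = 0x12.
Blocks that differ from the original plaintext: P[1].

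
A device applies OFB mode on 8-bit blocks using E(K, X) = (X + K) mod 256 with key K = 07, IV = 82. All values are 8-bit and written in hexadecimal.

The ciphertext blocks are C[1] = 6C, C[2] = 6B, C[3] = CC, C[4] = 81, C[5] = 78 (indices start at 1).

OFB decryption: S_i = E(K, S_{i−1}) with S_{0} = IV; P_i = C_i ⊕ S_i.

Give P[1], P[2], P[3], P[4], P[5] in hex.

P[1]: S = E(K, 82) = 89; 6C ⊕ 89 = E5.
P[2]: S = E(K, 89) = 90; 6B ⊕ 90 = FB.
P[3]: S = E(K, 90) = 97; CC ⊕ 97 = 5B.
P[4]: S = E(K, 97) = 9E; 81 ⊕ 9E = 1F.
P[5]: S = E(K, 9E) = A5; 78 ⊕ A5 = DD.

P[1] = E5, P[2] = FB, P[3] = 5B, P[4] = 1F, P[5] = DD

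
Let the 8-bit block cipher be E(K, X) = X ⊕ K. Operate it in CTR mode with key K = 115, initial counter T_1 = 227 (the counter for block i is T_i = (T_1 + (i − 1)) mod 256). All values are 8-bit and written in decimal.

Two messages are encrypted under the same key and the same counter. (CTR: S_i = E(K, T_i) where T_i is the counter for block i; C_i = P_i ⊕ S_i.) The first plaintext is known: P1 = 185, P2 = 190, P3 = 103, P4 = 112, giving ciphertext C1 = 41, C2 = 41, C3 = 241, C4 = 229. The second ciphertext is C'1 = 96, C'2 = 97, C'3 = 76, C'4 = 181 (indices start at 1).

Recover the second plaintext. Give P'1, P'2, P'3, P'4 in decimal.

P'1 = 240, P'2 = 246, P'3 = 218, P'4 = 32

In CTR with a reused counter, both messages share the same keystream S_i, so C_i ⊕ C'_i = P_i ⊕ P'_i and thus P'_i = P_i ⊕ C_i ⊕ C'_i.
P'1: 185 ⊕ 41 ⊕ 96 = 240.
P'2: 190 ⊕ 41 ⊕ 97 = 246.
P'3: 103 ⊕ 241 ⊕ 76 = 218.
P'4: 112 ⊕ 229 ⊕ 181 = 32.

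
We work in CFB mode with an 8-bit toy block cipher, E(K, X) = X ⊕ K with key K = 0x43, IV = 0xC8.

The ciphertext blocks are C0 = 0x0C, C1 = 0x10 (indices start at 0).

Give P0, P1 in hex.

P0 = 0x87, P1 = 0x5F

CFB decryption: P_i = C_i ⊕ E(K, C_{i−1}), with C_{−1} = IV.
P0: E(K, 0xC8) = 0x8B; 0x0C ⊕ 0x8B = 0x87.
P1: E(K, 0x0C) = 0x4F; 0x10 ⊕ 0x4F = 0x5F.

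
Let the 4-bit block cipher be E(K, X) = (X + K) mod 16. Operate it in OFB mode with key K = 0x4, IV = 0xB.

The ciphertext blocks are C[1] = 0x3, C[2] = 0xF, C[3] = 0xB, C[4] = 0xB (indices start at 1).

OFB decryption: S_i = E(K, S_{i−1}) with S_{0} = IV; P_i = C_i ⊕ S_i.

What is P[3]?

P[3] = 0xC

P[1]: S = E(K, 0xB) = 0xF; 0x3 ⊕ 0xF = 0xC.
P[2]: S = E(K, 0xF) = 0x3; 0xF ⊕ 0x3 = 0xC.
P[3]: S = E(K, 0x3) = 0x7; 0xB ⊕ 0x7 = 0xC.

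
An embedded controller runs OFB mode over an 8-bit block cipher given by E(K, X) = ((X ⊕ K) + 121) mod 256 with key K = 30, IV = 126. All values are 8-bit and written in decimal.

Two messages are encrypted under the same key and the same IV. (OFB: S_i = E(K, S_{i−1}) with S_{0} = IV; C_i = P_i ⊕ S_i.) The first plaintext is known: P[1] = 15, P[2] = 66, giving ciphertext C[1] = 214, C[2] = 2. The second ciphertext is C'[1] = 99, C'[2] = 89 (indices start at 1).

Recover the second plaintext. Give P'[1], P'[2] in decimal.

P'[1] = 186, P'[2] = 25

In OFB with a reused IV, both messages share the same keystream S_i, so C_i ⊕ C'_i = P_i ⊕ P'_i and thus P'_i = P_i ⊕ C_i ⊕ C'_i.
P'[1]: 15 ⊕ 214 ⊕ 99 = 186.
P'[2]: 66 ⊕ 2 ⊕ 89 = 25.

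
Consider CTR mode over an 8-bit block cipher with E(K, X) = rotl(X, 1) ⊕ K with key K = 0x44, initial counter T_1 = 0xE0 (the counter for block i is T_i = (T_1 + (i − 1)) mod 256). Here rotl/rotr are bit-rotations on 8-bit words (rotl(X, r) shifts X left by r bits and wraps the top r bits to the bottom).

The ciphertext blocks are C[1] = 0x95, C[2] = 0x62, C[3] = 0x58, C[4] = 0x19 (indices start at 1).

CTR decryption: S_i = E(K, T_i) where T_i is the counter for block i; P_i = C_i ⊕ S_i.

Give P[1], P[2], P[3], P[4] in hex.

P[1] = 0x10, P[2] = 0xE5, P[3] = 0xD9, P[4] = 0x9A

P[1]: T = 0xE0, S = E(K, T) = 0x85; 0x95 ⊕ 0x85 = 0x10.
P[2]: T = 0xE1, S = E(K, T) = 0x87; 0x62 ⊕ 0x87 = 0xE5.
P[3]: T = 0xE2, S = E(K, T) = 0x81; 0x58 ⊕ 0x81 = 0xD9.
P[4]: T = 0xE3, S = E(K, T) = 0x83; 0x19 ⊕ 0x83 = 0x9A.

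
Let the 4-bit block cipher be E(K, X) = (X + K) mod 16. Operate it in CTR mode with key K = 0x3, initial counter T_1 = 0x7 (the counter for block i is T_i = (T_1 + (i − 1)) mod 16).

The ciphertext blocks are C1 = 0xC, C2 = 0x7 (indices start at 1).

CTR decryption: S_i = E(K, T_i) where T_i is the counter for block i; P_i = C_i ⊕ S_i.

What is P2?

P2: T = 0x8, S = E(K, T) = 0xB; 0x7 ⊕ 0xB = 0xC.

P2 = 0xC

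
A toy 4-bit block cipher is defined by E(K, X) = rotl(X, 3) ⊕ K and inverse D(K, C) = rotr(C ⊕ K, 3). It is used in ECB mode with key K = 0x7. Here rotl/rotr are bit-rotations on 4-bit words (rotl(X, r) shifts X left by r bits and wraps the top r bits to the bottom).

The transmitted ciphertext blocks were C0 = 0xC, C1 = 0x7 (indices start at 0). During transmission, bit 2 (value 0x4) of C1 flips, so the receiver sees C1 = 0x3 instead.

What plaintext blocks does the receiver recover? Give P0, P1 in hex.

ECB decryption: P_i = D(K, C_i).
Only C1 changed, to 0x3. In ECB, a change in C_i affects only P_i. Decrypting the received ciphertext:
P0: D(K, 0xC) = 0x7.
P1: D(K, 0x3) = 0x8.
Blocks that differ from the original plaintext: P1.

P0 = 0x7, P1 = 0x8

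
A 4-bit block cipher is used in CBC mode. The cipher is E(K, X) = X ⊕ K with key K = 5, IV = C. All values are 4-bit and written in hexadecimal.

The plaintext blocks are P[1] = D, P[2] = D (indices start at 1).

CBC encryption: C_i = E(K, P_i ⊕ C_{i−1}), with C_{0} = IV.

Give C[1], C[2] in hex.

C[1] = 4, C[2] = C

C[1]: P[1] ⊕ C = 1; E(K, 1) = 4.
C[2]: P[2] ⊕ 4 = 9; E(K, 9) = C.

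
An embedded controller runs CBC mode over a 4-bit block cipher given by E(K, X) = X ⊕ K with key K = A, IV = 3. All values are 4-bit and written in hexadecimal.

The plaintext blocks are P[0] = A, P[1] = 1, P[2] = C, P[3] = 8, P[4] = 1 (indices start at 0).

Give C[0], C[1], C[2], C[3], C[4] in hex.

CBC encryption: C_i = E(K, P_i ⊕ C_{i−1}), with C_{−1} = IV.
C[0]: P[0] ⊕ 3 = 9; E(K, 9) = 3.
C[1]: P[1] ⊕ 3 = 2; E(K, 2) = 8.
C[2]: P[2] ⊕ 8 = 4; E(K, 4) = E.
C[3]: P[3] ⊕ E = 6; E(K, 6) = C.
C[4]: P[4] ⊕ C = D; E(K, D) = 7.

C[0] = 3, C[1] = 8, C[2] = E, C[3] = C, C[4] = 7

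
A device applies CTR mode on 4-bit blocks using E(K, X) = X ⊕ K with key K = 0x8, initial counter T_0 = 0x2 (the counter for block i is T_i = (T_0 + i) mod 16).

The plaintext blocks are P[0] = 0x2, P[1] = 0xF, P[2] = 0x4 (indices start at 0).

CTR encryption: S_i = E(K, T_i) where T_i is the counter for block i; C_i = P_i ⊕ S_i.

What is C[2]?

C[0]: T = 0x2, S = E(K, T) = 0xA; 0x2 ⊕ 0xA = 0x8.
C[1]: T = 0x3, S = E(K, T) = 0xB; 0xF ⊕ 0xB = 0x4.
C[2]: T = 0x4, S = E(K, T) = 0xC; 0x4 ⊕ 0xC = 0x8.

C[2] = 0x8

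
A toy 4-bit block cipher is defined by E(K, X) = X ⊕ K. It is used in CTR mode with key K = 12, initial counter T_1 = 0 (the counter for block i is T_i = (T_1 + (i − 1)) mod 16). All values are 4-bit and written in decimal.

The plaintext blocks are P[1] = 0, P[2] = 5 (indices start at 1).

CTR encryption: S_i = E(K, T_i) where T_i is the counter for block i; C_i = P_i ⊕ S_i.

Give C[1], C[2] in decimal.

C[1]: T = 0, S = E(K, T) = 12; 0 ⊕ 12 = 12.
C[2]: T = 1, S = E(K, T) = 13; 5 ⊕ 13 = 8.

C[1] = 12, C[2] = 8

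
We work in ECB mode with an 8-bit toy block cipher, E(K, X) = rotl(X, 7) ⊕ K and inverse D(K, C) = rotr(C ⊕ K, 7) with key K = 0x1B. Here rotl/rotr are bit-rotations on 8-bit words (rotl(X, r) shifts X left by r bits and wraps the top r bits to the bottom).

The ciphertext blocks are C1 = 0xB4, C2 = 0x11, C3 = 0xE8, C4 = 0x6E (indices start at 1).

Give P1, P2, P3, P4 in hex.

ECB decryption: P_i = D(K, C_i).
P1: D(K, 0xB4) = 0x5F.
P2: D(K, 0x11) = 0x14.
P3: D(K, 0xE8) = 0xE7.
P4: D(K, 0x6E) = 0xEA.

P1 = 0x5F, P2 = 0x14, P3 = 0xE7, P4 = 0xEA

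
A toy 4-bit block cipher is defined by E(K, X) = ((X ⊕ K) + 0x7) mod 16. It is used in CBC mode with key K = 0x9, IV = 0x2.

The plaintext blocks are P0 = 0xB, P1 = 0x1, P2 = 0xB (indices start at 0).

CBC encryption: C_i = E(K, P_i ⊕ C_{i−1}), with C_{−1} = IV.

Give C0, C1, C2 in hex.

C0: P0 ⊕ 0x2 = 0x9; E(K, 0x9) = 0x7.
C1: P1 ⊕ 0x7 = 0x6; E(K, 0x6) = 0x6.
C2: P2 ⊕ 0x6 = 0xD; E(K, 0xD) = 0xB.

C0 = 0x7, C1 = 0x6, C2 = 0xB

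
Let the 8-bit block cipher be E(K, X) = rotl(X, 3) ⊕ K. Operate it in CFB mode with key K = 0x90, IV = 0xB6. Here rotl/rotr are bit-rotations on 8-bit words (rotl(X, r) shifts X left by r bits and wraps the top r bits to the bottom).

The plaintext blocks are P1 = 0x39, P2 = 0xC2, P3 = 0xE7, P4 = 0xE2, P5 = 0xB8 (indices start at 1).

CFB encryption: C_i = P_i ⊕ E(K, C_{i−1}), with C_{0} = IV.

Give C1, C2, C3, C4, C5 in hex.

C1 = 0x1C, C2 = 0xB2, C3 = 0xE2, C4 = 0x65, C5 = 0x03

C1: E(K, 0xB6) = 0x25; 0x39 ⊕ 0x25 = 0x1C.
C2: E(K, 0x1C) = 0x70; 0xC2 ⊕ 0x70 = 0xB2.
C3: E(K, 0xB2) = 0x05; 0xE7 ⊕ 0x05 = 0xE2.
C4: E(K, 0xE2) = 0x87; 0xE2 ⊕ 0x87 = 0x65.
C5: E(K, 0x65) = 0xBB; 0xB8 ⊕ 0xBB = 0x03.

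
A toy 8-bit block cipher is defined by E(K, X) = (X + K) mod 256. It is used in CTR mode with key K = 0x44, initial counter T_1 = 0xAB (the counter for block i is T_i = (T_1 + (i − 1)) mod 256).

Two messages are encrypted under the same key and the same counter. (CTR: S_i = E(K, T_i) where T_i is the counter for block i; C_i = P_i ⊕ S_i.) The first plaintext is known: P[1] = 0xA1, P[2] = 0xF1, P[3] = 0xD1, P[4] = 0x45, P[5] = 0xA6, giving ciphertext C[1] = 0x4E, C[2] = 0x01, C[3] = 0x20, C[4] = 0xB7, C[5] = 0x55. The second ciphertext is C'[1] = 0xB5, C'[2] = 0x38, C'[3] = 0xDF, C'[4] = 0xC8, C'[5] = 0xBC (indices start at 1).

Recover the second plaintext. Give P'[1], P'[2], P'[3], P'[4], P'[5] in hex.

P'[1] = 0x5A, P'[2] = 0xC8, P'[3] = 0x2E, P'[4] = 0x3A, P'[5] = 0x4F

In CTR with a reused counter, both messages share the same keystream S_i, so C_i ⊕ C'_i = P_i ⊕ P'_i and thus P'_i = P_i ⊕ C_i ⊕ C'_i.
P'[1]: 0xA1 ⊕ 0x4E ⊕ 0xB5 = 0x5A.
P'[2]: 0xF1 ⊕ 0x01 ⊕ 0x38 = 0xC8.
P'[3]: 0xD1 ⊕ 0x20 ⊕ 0xDF = 0x2E.
P'[4]: 0x45 ⊕ 0xB7 ⊕ 0xC8 = 0x3A.
P'[5]: 0xA6 ⊕ 0x55 ⊕ 0xBC = 0x4F.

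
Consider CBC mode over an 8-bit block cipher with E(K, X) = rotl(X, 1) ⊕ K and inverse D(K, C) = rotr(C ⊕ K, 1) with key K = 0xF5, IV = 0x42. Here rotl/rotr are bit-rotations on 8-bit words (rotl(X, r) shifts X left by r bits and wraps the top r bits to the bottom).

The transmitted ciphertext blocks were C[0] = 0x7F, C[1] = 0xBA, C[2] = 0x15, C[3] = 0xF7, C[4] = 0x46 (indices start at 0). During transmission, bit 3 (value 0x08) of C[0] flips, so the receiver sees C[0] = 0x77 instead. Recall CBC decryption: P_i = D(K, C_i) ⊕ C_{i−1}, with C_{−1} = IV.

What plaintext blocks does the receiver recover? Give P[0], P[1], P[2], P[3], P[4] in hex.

P[0] = 0x03, P[1] = 0xD0, P[2] = 0xCA, P[3] = 0x14, P[4] = 0x2E

Only C[0] changed, to 0x77. In CBC, a change in C_i garbles P_i and flips the same bit in P_{i+1}. Decrypting the received ciphertext:
P[0]: D(K, 0x77) = 0x41; 0x41 ⊕ 0x42 = 0x03.
P[1]: D(K, 0xBA) = 0xA7; 0xA7 ⊕ 0x77 = 0xD0.
P[2]: D(K, 0x15) = 0x70; 0x70 ⊕ 0xBA = 0xCA.
P[3]: D(K, 0xF7) = 0x01; 0x01 ⊕ 0x15 = 0x14.
P[4]: D(K, 0x46) = 0xD9; 0xD9 ⊕ 0xF7 = 0x2E.
Blocks that differ from the original plaintext: P[0], P[1].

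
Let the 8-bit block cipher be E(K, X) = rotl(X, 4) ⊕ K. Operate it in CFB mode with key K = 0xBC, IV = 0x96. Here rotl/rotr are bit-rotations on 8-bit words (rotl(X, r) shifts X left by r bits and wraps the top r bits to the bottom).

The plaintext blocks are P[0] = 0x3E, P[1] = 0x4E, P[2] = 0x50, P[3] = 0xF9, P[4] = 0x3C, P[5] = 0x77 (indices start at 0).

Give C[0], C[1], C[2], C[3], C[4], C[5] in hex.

C[0] = 0xEB, C[1] = 0x4C, C[2] = 0x28, C[3] = 0xC7, C[4] = 0xFC, C[5] = 0x04

CFB encryption: C_i = P_i ⊕ E(K, C_{i−1}), with C_{−1} = IV.
C[0]: E(K, 0x96) = 0xD5; 0x3E ⊕ 0xD5 = 0xEB.
C[1]: E(K, 0xEB) = 0x02; 0x4E ⊕ 0x02 = 0x4C.
C[2]: E(K, 0x4C) = 0x78; 0x50 ⊕ 0x78 = 0x28.
C[3]: E(K, 0x28) = 0x3E; 0xF9 ⊕ 0x3E = 0xC7.
C[4]: E(K, 0xC7) = 0xC0; 0x3C ⊕ 0xC0 = 0xFC.
C[5]: E(K, 0xFC) = 0x73; 0x77 ⊕ 0x73 = 0x04.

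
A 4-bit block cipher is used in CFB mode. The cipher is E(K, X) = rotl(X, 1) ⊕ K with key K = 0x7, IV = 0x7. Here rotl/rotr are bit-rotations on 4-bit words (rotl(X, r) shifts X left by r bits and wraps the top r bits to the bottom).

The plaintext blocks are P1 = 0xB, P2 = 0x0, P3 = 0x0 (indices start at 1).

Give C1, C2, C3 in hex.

CFB encryption: C_i = P_i ⊕ E(K, C_{i−1}), with C_{0} = IV.
C1: E(K, 0x7) = 0x9; 0xB ⊕ 0x9 = 0x2.
C2: E(K, 0x2) = 0x3; 0x0 ⊕ 0x3 = 0x3.
C3: E(K, 0x3) = 0x1; 0x0 ⊕ 0x1 = 0x1.

C1 = 0x2, C2 = 0x3, C3 = 0x1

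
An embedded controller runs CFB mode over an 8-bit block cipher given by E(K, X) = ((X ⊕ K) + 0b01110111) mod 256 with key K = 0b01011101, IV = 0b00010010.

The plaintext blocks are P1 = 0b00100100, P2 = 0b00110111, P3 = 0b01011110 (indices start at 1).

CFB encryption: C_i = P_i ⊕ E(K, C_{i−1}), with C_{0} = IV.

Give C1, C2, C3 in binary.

C1: E(K, 0b00010010) = 0b11000110; 0b00100100 ⊕ 0b11000110 = 0b11100010.
C2: E(K, 0b11100010) = 0b00110110; 0b00110111 ⊕ 0b00110110 = 0b00000001.
C3: E(K, 0b00000001) = 0b11010011; 0b01011110 ⊕ 0b11010011 = 0b10001101.

C1 = 0b11100010, C2 = 0b00000001, C3 = 0b10001101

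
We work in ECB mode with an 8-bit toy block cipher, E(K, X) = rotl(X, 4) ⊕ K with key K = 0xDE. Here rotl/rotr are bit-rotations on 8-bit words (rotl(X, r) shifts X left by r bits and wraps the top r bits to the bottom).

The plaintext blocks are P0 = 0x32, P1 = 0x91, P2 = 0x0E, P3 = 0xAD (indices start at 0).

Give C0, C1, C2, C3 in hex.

ECB encryption: C_i = E(K, P_i).
C0: E(K, 0x32) = 0xFD.
C1: E(K, 0x91) = 0xC7.
C2: E(K, 0x0E) = 0x3E.
C3: E(K, 0xAD) = 0x04.

C0 = 0xFD, C1 = 0xC7, C2 = 0x3E, C3 = 0x04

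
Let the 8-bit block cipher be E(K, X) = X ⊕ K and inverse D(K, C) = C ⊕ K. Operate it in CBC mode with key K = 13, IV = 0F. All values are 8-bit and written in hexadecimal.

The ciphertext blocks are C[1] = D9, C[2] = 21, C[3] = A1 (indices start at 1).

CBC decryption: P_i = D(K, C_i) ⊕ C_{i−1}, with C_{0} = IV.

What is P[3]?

P[3]: D(K, A1) = B2; B2 ⊕ 21 = 93.

P[3] = 93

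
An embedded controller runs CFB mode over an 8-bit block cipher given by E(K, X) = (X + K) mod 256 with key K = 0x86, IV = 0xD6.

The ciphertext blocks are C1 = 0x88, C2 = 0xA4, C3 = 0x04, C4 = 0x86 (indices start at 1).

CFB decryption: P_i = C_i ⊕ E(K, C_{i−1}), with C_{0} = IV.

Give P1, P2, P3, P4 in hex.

P1 = 0xD4, P2 = 0xAA, P3 = 0x2E, P4 = 0x0C

P1: E(K, 0xD6) = 0x5C; 0x88 ⊕ 0x5C = 0xD4.
P2: E(K, 0x88) = 0x0E; 0xA4 ⊕ 0x0E = 0xAA.
P3: E(K, 0xA4) = 0x2A; 0x04 ⊕ 0x2A = 0x2E.
P4: E(K, 0x04) = 0x8A; 0x86 ⊕ 0x8A = 0x0C.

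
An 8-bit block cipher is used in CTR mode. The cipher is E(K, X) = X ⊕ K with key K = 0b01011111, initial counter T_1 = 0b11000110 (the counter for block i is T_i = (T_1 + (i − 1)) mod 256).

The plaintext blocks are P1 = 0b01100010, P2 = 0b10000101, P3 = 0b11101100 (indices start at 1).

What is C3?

CTR encryption: S_i = E(K, T_i) where T_i is the counter for block i; C_i = P_i ⊕ S_i.
C1: T = 0b11000110, S = E(K, T) = 0b10011001; 0b01100010 ⊕ 0b10011001 = 0b11111011.
C2: T = 0b11000111, S = E(K, T) = 0b10011000; 0b10000101 ⊕ 0b10011000 = 0b00011101.
C3: T = 0b11001000, S = E(K, T) = 0b10010111; 0b11101100 ⊕ 0b10010111 = 0b01111011.

C3 = 0b01111011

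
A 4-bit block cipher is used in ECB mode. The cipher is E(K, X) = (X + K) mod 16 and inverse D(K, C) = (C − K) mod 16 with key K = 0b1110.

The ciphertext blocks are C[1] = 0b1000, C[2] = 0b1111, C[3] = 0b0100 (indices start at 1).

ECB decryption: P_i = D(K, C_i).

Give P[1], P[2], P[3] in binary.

P[1] = 0b1010, P[2] = 0b0001, P[3] = 0b0110

P[1]: D(K, 0b1000) = 0b1010.
P[2]: D(K, 0b1111) = 0b0001.
P[3]: D(K, 0b0100) = 0b0110.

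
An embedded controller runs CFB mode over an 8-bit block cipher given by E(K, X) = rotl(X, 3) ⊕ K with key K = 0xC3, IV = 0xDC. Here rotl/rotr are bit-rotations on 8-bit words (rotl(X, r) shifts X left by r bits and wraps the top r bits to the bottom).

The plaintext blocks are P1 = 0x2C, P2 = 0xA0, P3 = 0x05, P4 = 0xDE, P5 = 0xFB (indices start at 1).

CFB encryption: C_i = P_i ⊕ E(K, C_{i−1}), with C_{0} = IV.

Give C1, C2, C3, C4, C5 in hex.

C1 = 0x09, C2 = 0x2B, C3 = 0x9F, C4 = 0xE1, C5 = 0x37

C1: E(K, 0xDC) = 0x25; 0x2C ⊕ 0x25 = 0x09.
C2: E(K, 0x09) = 0x8B; 0xA0 ⊕ 0x8B = 0x2B.
C3: E(K, 0x2B) = 0x9A; 0x05 ⊕ 0x9A = 0x9F.
C4: E(K, 0x9F) = 0x3F; 0xDE ⊕ 0x3F = 0xE1.
C5: E(K, 0xE1) = 0xCC; 0xFB ⊕ 0xCC = 0x37.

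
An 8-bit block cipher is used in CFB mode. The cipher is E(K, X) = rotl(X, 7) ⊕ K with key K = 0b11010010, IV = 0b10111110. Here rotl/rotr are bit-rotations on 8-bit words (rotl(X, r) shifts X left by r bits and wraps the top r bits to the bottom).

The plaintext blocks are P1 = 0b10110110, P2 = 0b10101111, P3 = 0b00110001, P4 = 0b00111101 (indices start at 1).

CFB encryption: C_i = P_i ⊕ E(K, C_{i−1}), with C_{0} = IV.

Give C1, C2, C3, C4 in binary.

C1 = 0b00111011, C2 = 0b11100000, C3 = 0b10010011, C4 = 0b00100110

C1: E(K, 0b10111110) = 0b10001101; 0b10110110 ⊕ 0b10001101 = 0b00111011.
C2: E(K, 0b00111011) = 0b01001111; 0b10101111 ⊕ 0b01001111 = 0b11100000.
C3: E(K, 0b11100000) = 0b10100010; 0b00110001 ⊕ 0b10100010 = 0b10010011.
C4: E(K, 0b10010011) = 0b00011011; 0b00111101 ⊕ 0b00011011 = 0b00100110.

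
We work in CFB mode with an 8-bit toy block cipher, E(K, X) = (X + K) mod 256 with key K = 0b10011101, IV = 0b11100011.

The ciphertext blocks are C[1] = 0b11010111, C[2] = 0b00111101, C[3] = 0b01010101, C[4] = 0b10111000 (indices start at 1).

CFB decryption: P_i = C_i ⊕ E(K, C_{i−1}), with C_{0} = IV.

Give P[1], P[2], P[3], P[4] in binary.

P[1]: E(K, 0b11100011) = 0b10000000; 0b11010111 ⊕ 0b10000000 = 0b01010111.
P[2]: E(K, 0b11010111) = 0b01110100; 0b00111101 ⊕ 0b01110100 = 0b01001001.
P[3]: E(K, 0b00111101) = 0b11011010; 0b01010101 ⊕ 0b11011010 = 0b10001111.
P[4]: E(K, 0b01010101) = 0b11110010; 0b10111000 ⊕ 0b11110010 = 0b01001010.

P[1] = 0b01010111, P[2] = 0b01001001, P[3] = 0b10001111, P[4] = 0b01001010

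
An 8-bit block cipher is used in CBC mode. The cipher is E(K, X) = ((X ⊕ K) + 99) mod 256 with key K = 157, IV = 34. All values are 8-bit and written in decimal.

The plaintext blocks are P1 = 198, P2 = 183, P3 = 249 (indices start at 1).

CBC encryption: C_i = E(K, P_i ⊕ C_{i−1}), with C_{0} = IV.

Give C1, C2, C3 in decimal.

C1 = 220, C2 = 89, C3 = 160

C1: P1 ⊕ 34 = 228; E(K, 228) = 220.
C2: P2 ⊕ 220 = 107; E(K, 107) = 89.
C3: P3 ⊕ 89 = 160; E(K, 160) = 160.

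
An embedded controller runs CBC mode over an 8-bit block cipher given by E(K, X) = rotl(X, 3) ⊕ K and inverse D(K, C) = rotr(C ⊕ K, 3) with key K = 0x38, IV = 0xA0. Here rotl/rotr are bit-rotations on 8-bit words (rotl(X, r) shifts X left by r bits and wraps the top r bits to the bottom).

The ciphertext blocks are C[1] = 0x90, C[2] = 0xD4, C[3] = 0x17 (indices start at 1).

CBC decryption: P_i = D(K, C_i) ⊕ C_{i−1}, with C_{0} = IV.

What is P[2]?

P[2] = 0x0D

P[2]: D(K, 0xD4) = 0x9D; 0x9D ⊕ 0x90 = 0x0D.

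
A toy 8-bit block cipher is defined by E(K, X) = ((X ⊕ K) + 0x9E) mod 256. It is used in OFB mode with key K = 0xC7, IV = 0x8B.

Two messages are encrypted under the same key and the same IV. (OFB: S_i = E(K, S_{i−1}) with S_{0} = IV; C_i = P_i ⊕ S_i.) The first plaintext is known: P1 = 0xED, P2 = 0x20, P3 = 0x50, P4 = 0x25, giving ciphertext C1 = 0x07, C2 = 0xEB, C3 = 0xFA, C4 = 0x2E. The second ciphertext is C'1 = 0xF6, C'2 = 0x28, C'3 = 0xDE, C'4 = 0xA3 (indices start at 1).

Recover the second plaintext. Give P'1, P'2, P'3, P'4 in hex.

P'1 = 0x1C, P'2 = 0xE3, P'3 = 0x74, P'4 = 0xA8

In OFB with a reused IV, both messages share the same keystream S_i, so C_i ⊕ C'_i = P_i ⊕ P'_i and thus P'_i = P_i ⊕ C_i ⊕ C'_i.
P'1: 0xED ⊕ 0x07 ⊕ 0xF6 = 0x1C.
P'2: 0x20 ⊕ 0xEB ⊕ 0x28 = 0xE3.
P'3: 0x50 ⊕ 0xFA ⊕ 0xDE = 0x74.
P'4: 0x25 ⊕ 0x2E ⊕ 0xA3 = 0xA8.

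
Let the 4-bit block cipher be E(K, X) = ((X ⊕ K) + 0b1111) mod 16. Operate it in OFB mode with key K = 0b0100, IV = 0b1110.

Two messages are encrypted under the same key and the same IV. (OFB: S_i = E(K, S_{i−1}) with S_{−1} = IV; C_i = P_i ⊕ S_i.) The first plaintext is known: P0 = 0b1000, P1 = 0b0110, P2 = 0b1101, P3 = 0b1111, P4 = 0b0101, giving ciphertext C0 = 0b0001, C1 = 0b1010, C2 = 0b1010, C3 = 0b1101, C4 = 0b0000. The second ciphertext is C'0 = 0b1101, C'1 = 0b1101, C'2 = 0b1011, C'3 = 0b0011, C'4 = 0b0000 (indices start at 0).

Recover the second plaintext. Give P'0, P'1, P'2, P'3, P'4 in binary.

In OFB with a reused IV, both messages share the same keystream S_i, so C_i ⊕ C'_i = P_i ⊕ P'_i and thus P'_i = P_i ⊕ C_i ⊕ C'_i.
P'0: 0b1000 ⊕ 0b0001 ⊕ 0b1101 = 0b0100.
P'1: 0b0110 ⊕ 0b1010 ⊕ 0b1101 = 0b0001.
P'2: 0b1101 ⊕ 0b1010 ⊕ 0b1011 = 0b1100.
P'3: 0b1111 ⊕ 0b1101 ⊕ 0b0011 = 0b0001.
P'4: 0b0101 ⊕ 0b0000 ⊕ 0b0000 = 0b0101.

P'0 = 0b0100, P'1 = 0b0001, P'2 = 0b1100, P'3 = 0b0001, P'4 = 0b0101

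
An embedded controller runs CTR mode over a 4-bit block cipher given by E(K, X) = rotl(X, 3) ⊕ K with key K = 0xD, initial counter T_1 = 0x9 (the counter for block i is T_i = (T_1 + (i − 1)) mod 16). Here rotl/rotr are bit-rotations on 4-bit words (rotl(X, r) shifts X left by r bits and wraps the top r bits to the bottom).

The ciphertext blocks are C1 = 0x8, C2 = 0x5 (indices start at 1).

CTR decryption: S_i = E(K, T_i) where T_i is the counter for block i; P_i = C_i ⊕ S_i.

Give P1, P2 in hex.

P1 = 0x9, P2 = 0xD

P1: T = 0x9, S = E(K, T) = 0x1; 0x8 ⊕ 0x1 = 0x9.
P2: T = 0xA, S = E(K, T) = 0x8; 0x5 ⊕ 0x8 = 0xD.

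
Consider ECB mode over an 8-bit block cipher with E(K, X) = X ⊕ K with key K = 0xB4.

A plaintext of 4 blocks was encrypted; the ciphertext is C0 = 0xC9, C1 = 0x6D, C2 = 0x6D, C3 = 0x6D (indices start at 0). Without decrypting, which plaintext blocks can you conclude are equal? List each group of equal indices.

P1 = P2 = P3

ECB encrypts each block independently with the same key, so equal ciphertext blocks imply equal plaintext blocks.
C1 = C2 = C3 = 0x6D, so P1 = P2 = P3.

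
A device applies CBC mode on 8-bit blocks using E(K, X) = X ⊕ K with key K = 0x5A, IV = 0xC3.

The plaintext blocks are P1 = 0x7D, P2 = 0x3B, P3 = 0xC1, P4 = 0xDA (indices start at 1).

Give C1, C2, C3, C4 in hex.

C1 = 0xE4, C2 = 0x85, C3 = 0x1E, C4 = 0x9E

CBC encryption: C_i = E(K, P_i ⊕ C_{i−1}), with C_{0} = IV.
C1: P1 ⊕ 0xC3 = 0xBE; E(K, 0xBE) = 0xE4.
C2: P2 ⊕ 0xE4 = 0xDF; E(K, 0xDF) = 0x85.
C3: P3 ⊕ 0x85 = 0x44; E(K, 0x44) = 0x1E.
C4: P4 ⊕ 0x1E = 0xC4; E(K, 0xC4) = 0x9E.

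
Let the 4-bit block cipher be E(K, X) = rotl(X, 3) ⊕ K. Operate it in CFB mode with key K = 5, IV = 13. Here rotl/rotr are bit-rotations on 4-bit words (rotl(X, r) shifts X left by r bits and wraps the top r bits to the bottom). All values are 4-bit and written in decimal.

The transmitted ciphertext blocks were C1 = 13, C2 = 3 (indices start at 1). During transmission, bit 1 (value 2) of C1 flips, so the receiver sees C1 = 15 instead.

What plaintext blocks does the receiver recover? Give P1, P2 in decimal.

P1 = 4, P2 = 9

CFB decryption: P_i = C_i ⊕ E(K, C_{i−1}), with C_{0} = IV.
Only C1 changed, to 15. In CFB, a change in C_i flips the same bit in P_i and garbles P_{i+1}. Decrypting the received ciphertext:
P1: E(K, 13) = 11; 15 ⊕ 11 = 4.
P2: E(K, 15) = 10; 3 ⊕ 10 = 9.
Blocks that differ from the original plaintext: P1, P2.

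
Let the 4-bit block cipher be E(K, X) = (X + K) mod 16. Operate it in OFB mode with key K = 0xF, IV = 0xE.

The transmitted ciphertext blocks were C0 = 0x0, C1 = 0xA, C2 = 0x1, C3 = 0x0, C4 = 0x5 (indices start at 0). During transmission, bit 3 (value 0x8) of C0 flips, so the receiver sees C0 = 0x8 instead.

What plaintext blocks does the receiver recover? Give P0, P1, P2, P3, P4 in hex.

OFB decryption: S_i = E(K, S_{i−1}) with S_{−1} = IV; P_i = C_i ⊕ S_i.
Only C0 changed, to 0x8. In OFB, a change in C_i flips the same bit in P_i only; the keystream is unaffected. Decrypting the received ciphertext:
P0: S = E(K, 0xE) = 0xD; 0x8 ⊕ 0xD = 0x5.
P1: S = E(K, 0xD) = 0xC; 0xA ⊕ 0xC = 0x6.
P2: S = E(K, 0xC) = 0xB; 0x1 ⊕ 0xB = 0xA.
P3: S = E(K, 0xB) = 0xA; 0x0 ⊕ 0xA = 0xA.
P4: S = E(K, 0xA) = 0x9; 0x5 ⊕ 0x9 = 0xC.
Blocks that differ from the original plaintext: P0.

P0 = 0x5, P1 = 0x6, P2 = 0xA, P3 = 0xA, P4 = 0xC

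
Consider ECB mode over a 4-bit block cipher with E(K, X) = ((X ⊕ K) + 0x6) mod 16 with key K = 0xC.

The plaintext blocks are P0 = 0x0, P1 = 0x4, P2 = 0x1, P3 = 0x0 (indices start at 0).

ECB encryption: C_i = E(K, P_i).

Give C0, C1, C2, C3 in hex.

C0 = 0x2, C1 = 0xE, C2 = 0x3, C3 = 0x2

C0: E(K, 0x0) = 0x2.
C1: E(K, 0x4) = 0xE.
C2: E(K, 0x1) = 0x3.
C3: E(K, 0x0) = 0x2.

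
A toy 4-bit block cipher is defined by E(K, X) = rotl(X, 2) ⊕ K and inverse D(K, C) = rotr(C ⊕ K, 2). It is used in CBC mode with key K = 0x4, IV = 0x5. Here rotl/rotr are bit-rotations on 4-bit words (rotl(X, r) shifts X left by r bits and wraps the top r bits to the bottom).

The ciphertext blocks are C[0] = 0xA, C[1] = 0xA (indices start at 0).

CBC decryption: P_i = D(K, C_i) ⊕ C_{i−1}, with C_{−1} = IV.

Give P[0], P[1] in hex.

P[0] = 0xE, P[1] = 0x1

P[0]: D(K, 0xA) = 0xB; 0xB ⊕ 0x5 = 0xE.
P[1]: D(K, 0xA) = 0xB; 0xB ⊕ 0xA = 0x1.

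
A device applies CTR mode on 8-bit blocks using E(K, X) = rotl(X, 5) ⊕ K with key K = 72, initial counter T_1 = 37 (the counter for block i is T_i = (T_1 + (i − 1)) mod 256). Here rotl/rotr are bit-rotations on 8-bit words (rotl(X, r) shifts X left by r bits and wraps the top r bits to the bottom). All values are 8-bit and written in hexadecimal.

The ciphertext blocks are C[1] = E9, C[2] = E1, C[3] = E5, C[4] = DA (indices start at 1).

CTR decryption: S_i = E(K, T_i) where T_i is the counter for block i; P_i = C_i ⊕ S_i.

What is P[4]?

P[4]: T = 3A, S = E(K, T) = 35; DA ⊕ 35 = EF.

P[4] = EF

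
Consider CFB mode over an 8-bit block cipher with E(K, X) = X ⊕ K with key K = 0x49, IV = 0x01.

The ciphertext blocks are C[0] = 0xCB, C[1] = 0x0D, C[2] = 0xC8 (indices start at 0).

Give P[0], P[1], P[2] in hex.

CFB decryption: P_i = C_i ⊕ E(K, C_{i−1}), with C_{−1} = IV.
P[0]: E(K, 0x01) = 0x48; 0xCB ⊕ 0x48 = 0x83.
P[1]: E(K, 0xCB) = 0x82; 0x0D ⊕ 0x82 = 0x8F.
P[2]: E(K, 0x0D) = 0x44; 0xC8 ⊕ 0x44 = 0x8C.

P[0] = 0x83, P[1] = 0x8F, P[2] = 0x8C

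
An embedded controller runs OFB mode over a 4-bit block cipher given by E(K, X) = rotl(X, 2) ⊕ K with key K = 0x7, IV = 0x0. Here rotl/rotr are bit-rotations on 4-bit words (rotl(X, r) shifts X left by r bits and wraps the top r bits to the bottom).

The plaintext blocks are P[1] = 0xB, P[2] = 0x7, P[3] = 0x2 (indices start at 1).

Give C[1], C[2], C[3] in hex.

C[1] = 0xC, C[2] = 0xD, C[3] = 0xF

OFB encryption: S_i = E(K, S_{i−1}) with S_{0} = IV; C_i = P_i ⊕ S_i.
C[1]: S = E(K, 0x0) = 0x7; 0xB ⊕ 0x7 = 0xC.
C[2]: S = E(K, 0x7) = 0xA; 0x7 ⊕ 0xA = 0xD.
C[3]: S = E(K, 0xA) = 0xD; 0x2 ⊕ 0xD = 0xF.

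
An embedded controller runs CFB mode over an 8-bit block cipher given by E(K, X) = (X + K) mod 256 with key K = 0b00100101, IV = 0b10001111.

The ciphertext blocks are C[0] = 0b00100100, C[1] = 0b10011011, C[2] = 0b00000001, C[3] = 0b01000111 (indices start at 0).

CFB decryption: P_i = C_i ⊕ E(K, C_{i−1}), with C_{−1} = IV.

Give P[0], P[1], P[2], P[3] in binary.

P[0]: E(K, 0b10001111) = 0b10110100; 0b00100100 ⊕ 0b10110100 = 0b10010000.
P[1]: E(K, 0b00100100) = 0b01001001; 0b10011011 ⊕ 0b01001001 = 0b11010010.
P[2]: E(K, 0b10011011) = 0b11000000; 0b00000001 ⊕ 0b11000000 = 0b11000001.
P[3]: E(K, 0b00000001) = 0b00100110; 0b01000111 ⊕ 0b00100110 = 0b01100001.

P[0] = 0b10010000, P[1] = 0b11010010, P[2] = 0b11000001, P[3] = 0b01100001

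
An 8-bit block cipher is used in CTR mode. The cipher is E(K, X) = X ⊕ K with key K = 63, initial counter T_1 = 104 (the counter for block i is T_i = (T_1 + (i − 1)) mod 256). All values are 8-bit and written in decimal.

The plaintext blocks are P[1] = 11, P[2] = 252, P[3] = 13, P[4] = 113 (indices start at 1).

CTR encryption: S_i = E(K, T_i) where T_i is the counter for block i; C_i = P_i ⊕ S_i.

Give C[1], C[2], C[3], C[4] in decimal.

C[1] = 92, C[2] = 170, C[3] = 88, C[4] = 37

C[1]: T = 104, S = E(K, T) = 87; 11 ⊕ 87 = 92.
C[2]: T = 105, S = E(K, T) = 86; 252 ⊕ 86 = 170.
C[3]: T = 106, S = E(K, T) = 85; 13 ⊕ 85 = 88.
C[4]: T = 107, S = E(K, T) = 84; 113 ⊕ 84 = 37.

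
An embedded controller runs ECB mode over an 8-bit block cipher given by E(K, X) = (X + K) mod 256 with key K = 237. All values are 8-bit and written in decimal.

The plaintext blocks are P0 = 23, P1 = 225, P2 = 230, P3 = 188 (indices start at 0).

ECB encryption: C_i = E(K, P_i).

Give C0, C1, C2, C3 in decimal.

C0: E(K, 23) = 4.
C1: E(K, 225) = 206.
C2: E(K, 230) = 211.
C3: E(K, 188) = 169.

C0 = 4, C1 = 206, C2 = 211, C3 = 169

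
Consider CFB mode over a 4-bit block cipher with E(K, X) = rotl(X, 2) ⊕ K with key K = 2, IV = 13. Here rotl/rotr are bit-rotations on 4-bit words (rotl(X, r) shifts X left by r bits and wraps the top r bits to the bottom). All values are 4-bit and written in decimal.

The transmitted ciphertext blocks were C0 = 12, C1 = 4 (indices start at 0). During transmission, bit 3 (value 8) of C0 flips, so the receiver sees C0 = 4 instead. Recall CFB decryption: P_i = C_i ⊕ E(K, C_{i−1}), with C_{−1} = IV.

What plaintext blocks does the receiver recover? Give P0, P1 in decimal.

P0 = 1, P1 = 7

Only C0 changed, to 4. In CFB, a change in C_i flips the same bit in P_i and garbles P_{i+1}. Decrypting the received ciphertext:
P0: E(K, 13) = 5; 4 ⊕ 5 = 1.
P1: E(K, 4) = 3; 4 ⊕ 3 = 7.
Blocks that differ from the original plaintext: P0, P1.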